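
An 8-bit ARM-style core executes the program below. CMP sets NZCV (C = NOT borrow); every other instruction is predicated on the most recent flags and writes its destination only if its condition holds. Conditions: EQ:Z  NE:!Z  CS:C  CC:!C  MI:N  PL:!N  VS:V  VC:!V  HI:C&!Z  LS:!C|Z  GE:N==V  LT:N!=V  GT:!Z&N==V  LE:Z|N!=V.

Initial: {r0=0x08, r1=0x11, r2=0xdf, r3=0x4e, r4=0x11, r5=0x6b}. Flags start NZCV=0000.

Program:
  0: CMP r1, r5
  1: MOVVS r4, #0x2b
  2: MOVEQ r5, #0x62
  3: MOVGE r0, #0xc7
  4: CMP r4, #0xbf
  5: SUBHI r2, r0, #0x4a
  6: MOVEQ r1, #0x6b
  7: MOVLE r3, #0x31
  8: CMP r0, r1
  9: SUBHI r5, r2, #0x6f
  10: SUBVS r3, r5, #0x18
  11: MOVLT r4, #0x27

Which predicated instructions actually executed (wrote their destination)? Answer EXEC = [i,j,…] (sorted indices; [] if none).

[0] flags=1000 → (cmp)
[1] flags=1000 VS?F → skip
[2] flags=1000 EQ?F → skip
[3] flags=1000 GE?F → skip
[4] flags=0000 → (cmp)
[5] flags=0000 HI?F → skip
[6] flags=0000 EQ?F → skip
[7] flags=0000 LE?F → skip
[8] flags=1000 → (cmp)
[9] flags=1000 HI?F → skip
[10] flags=1000 VS?F → skip
[11] flags=1000 LT?T → r4=0x27

EXEC = [11]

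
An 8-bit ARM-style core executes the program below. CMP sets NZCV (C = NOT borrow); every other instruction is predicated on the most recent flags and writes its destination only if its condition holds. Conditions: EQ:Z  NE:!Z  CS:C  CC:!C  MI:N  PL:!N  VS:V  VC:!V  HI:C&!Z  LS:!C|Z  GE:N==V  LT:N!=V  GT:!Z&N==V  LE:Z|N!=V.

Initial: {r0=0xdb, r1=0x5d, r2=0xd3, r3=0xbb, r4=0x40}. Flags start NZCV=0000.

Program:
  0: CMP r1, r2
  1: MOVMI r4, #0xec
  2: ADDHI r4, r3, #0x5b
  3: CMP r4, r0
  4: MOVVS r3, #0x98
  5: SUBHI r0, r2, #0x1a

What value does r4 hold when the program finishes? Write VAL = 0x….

VAL = 0xec

[0] flags=1001 → (cmp)
[1] flags=1001 MI?T → r4=0xec
[2] flags=1001 HI?F → skip
[3] flags=0010 → (cmp)
[4] flags=0010 VS?F → skip
[5] flags=0010 HI?T → r0=0xb9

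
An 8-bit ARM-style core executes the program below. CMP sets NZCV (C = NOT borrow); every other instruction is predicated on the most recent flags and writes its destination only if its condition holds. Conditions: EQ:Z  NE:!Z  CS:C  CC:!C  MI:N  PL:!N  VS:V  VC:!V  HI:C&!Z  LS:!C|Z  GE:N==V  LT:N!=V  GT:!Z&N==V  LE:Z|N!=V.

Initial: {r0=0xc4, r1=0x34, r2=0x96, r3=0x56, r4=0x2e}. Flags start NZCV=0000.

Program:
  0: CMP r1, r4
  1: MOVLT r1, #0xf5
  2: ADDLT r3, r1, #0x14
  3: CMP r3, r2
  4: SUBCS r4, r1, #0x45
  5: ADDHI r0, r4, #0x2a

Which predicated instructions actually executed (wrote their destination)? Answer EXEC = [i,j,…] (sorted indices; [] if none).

EXEC = []

[0] flags=0010 → (cmp)
[1] flags=0010 LT?F → skip
[2] flags=0010 LT?F → skip
[3] flags=1001 → (cmp)
[4] flags=1001 CS?F → skip
[5] flags=1001 HI?F → skip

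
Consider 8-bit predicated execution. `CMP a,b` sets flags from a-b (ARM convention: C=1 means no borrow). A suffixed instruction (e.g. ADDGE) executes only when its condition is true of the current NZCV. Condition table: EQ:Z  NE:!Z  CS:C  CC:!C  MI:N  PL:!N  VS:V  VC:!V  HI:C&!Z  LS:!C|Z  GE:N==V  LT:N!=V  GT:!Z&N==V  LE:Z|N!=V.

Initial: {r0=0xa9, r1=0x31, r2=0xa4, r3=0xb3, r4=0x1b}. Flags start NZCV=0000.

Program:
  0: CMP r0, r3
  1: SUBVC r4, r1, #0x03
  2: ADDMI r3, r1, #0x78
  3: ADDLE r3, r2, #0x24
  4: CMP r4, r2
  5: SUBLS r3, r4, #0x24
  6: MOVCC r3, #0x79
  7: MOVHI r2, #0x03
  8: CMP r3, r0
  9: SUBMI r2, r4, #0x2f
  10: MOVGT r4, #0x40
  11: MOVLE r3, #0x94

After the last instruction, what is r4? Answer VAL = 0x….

VAL = 0x40

[0] flags=1000 → (cmp)
[1] flags=1000 VC?T → r4=0x2e
[2] flags=1000 MI?T → r3=0xa9
[3] flags=1000 LE?T → r3=0xc8
[4] flags=1001 → (cmp)
[5] flags=1001 LS?T → r3=0x0a
[6] flags=1001 CC?T → r3=0x79
[7] flags=1001 HI?F → skip
[8] flags=1001 → (cmp)
[9] flags=1001 MI?T → r2=0xff
[10] flags=1001 GT?T → r4=0x40
[11] flags=1001 LE?F → skip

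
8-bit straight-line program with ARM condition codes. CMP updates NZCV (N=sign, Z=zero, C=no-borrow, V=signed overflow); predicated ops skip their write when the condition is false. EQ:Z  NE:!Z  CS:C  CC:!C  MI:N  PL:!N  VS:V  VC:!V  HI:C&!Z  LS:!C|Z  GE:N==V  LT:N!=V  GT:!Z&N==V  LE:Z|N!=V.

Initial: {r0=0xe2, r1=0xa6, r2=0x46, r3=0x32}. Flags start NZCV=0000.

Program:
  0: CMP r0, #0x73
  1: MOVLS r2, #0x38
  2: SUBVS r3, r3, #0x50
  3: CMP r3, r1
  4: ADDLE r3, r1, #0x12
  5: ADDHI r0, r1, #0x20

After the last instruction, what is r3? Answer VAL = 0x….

VAL = 0xe2

0: ✓ CMP  NZCV=0011
1: · MOVLS
2: ✓ SUBVS  r3←0xe2
3: ✓ CMP  NZCV=0010
4: · ADDLE
5: ✓ ADDHI  r0←0xc6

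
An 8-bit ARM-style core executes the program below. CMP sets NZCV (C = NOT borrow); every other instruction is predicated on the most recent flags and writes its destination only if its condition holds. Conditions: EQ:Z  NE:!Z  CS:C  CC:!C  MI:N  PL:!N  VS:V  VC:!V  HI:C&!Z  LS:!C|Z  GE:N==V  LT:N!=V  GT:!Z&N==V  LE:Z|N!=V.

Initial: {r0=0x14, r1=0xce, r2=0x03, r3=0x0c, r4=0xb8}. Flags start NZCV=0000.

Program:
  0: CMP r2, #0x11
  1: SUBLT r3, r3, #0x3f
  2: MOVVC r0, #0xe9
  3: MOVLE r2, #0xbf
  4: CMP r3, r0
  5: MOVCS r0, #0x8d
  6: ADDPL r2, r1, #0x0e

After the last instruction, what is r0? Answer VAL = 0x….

[0] flags=1000 → (cmp)
[1] flags=1000 LT?T → r3=0xcd
[2] flags=1000 VC?T → r0=0xe9
[3] flags=1000 LE?T → r2=0xbf
[4] flags=1000 → (cmp)
[5] flags=1000 CS?F → skip
[6] flags=1000 PL?F → skip

VAL = 0xe9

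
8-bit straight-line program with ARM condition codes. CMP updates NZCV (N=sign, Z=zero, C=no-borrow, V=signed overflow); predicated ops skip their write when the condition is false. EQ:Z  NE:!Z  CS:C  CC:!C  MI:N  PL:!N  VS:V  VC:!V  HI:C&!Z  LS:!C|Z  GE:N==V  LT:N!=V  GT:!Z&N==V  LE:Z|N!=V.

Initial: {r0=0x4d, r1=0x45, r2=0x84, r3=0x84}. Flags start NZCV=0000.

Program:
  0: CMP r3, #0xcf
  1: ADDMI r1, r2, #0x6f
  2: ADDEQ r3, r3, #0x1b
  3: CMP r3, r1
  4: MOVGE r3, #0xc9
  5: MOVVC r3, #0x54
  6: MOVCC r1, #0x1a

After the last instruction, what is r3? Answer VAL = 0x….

[0] flags=1000 → (cmp)
[1] flags=1000 MI?T → r1=0xf3
[2] flags=1000 EQ?F → skip
[3] flags=1000 → (cmp)
[4] flags=1000 GE?F → skip
[5] flags=1000 VC?T → r3=0x54
[6] flags=1000 CC?T → r1=0x1a

VAL = 0x54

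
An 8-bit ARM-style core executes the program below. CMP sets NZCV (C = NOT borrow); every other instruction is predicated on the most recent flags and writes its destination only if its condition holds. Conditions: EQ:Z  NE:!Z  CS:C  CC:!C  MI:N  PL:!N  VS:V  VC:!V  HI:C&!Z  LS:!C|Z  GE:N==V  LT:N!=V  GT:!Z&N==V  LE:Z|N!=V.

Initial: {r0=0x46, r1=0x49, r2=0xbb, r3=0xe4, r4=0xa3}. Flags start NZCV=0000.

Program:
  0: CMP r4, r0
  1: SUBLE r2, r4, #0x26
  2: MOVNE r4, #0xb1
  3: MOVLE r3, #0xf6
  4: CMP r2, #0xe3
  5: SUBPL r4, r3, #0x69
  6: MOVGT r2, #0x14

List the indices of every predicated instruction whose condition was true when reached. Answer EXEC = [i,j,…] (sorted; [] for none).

[0] flags=0011 → (cmp)
[1] flags=0011 LE?T → r2=0x7d
[2] flags=0011 NE?T → r4=0xb1
[3] flags=0011 LE?T → r3=0xf6
[4] flags=1001 → (cmp)
[5] flags=1001 PL?F → skip
[6] flags=1001 GT?T → r2=0x14

EXEC = [1,2,3,6]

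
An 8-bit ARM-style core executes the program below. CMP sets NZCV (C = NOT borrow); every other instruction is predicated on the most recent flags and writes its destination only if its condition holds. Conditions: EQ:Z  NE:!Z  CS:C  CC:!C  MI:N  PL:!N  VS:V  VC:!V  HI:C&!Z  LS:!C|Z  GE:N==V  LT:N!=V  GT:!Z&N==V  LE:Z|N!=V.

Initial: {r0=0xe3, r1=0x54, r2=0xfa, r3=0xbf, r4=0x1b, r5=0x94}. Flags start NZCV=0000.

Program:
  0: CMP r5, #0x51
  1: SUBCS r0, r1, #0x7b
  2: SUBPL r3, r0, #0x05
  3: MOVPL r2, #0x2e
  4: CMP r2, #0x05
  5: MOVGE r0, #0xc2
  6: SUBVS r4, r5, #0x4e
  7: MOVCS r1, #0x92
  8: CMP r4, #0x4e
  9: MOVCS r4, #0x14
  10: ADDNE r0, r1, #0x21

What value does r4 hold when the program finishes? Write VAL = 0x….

[0] flags=0011 → (cmp)
[1] flags=0011 CS?T → r0=0xd9
[2] flags=0011 PL?T → r3=0xd4
[3] flags=0011 PL?T → r2=0x2e
[4] flags=0010 → (cmp)
[5] flags=0010 GE?T → r0=0xc2
[6] flags=0010 VS?F → skip
[7] flags=0010 CS?T → r1=0x92
[8] flags=1000 → (cmp)
[9] flags=1000 CS?F → skip
[10] flags=1000 NE?T → r0=0xb3

VAL = 0x1b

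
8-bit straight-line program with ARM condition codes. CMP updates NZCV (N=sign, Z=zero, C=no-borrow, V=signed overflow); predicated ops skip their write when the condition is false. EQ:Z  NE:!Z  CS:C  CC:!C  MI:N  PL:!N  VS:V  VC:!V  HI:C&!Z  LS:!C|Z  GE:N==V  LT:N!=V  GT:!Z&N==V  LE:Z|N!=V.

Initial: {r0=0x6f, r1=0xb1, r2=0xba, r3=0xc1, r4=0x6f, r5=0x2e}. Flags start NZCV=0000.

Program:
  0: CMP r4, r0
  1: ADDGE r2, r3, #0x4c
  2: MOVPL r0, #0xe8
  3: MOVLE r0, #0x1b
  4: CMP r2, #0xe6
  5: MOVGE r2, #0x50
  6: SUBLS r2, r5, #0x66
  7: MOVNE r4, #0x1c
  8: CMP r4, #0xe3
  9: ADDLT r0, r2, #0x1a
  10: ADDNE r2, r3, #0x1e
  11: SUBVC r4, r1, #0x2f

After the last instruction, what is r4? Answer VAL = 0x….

[0] flags=0110 → (cmp)
[1] flags=0110 GE?T → r2=0x0d
[2] flags=0110 PL?T → r0=0xe8
[3] flags=0110 LE?T → r0=0x1b
[4] flags=0000 → (cmp)
[5] flags=0000 GE?T → r2=0x50
[6] flags=0000 LS?T → r2=0xc8
[7] flags=0000 NE?T → r4=0x1c
[8] flags=0000 → (cmp)
[9] flags=0000 LT?F → skip
[10] flags=0000 NE?T → r2=0xdf
[11] flags=0000 VC?T → r4=0x82

VAL = 0x82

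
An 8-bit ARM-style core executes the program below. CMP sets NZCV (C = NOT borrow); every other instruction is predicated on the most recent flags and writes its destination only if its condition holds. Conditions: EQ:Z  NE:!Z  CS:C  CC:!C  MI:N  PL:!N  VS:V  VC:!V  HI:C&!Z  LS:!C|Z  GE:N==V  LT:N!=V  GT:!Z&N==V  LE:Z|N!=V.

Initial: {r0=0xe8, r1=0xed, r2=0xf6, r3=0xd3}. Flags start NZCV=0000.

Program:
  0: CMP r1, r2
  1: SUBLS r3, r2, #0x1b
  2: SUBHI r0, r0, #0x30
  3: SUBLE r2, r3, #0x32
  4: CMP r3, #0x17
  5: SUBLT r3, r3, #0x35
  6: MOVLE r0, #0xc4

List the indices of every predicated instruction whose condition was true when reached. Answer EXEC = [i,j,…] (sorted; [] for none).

[0] flags=1000 → (cmp)
[1] flags=1000 LS?T → r3=0xdb
[2] flags=1000 HI?F → skip
[3] flags=1000 LE?T → r2=0xa9
[4] flags=1010 → (cmp)
[5] flags=1010 LT?T → r3=0xa6
[6] flags=1010 LE?T → r0=0xc4

EXEC = [1,3,5,6]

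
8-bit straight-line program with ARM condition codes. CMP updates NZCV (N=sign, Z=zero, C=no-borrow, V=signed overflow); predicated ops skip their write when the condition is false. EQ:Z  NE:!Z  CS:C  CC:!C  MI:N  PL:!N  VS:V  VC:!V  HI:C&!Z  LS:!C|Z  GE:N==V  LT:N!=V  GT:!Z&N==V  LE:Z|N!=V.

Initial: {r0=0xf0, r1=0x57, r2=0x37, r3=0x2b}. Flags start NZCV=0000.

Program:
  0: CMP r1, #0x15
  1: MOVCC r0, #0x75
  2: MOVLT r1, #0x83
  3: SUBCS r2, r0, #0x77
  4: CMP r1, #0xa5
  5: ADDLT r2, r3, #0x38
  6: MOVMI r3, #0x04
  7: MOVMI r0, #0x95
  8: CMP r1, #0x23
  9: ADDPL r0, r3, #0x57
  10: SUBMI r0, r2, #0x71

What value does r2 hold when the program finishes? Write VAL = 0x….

[0] flags=0010 → (cmp)
[1] flags=0010 CC?F → skip
[2] flags=0010 LT?F → skip
[3] flags=0010 CS?T → r2=0x79
[4] flags=1001 → (cmp)
[5] flags=1001 LT?F → skip
[6] flags=1001 MI?T → r3=0x04
[7] flags=1001 MI?T → r0=0x95
[8] flags=0010 → (cmp)
[9] flags=0010 PL?T → r0=0x5b
[10] flags=0010 MI?F → skip

VAL = 0x79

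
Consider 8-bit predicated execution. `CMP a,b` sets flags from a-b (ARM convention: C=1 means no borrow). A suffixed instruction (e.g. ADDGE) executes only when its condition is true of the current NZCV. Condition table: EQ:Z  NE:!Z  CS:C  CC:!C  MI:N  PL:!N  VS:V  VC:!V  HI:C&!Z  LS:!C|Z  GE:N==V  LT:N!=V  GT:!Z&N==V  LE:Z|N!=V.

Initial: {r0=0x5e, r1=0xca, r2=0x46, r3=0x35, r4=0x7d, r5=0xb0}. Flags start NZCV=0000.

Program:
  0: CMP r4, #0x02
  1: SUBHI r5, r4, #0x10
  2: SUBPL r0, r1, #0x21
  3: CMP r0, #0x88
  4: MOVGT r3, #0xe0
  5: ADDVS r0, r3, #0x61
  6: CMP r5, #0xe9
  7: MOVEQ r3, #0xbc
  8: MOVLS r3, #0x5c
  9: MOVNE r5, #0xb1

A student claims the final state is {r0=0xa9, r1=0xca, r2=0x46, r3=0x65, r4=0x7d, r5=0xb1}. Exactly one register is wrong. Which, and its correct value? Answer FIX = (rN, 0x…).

FIX = (r3, 0x5c)

[0] flags=0010 → (cmp)
[1] flags=0010 HI?T → r5=0x6d
[2] flags=0010 PL?T → r0=0xa9
[3] flags=0010 → (cmp)
[4] flags=0010 GT?T → r3=0xe0
[5] flags=0010 VS?F → skip
[6] flags=1001 → (cmp)
[7] flags=1001 EQ?F → skip
[8] flags=1001 LS?T → r3=0x5c
[9] flags=1001 NE?T → r5=0xb1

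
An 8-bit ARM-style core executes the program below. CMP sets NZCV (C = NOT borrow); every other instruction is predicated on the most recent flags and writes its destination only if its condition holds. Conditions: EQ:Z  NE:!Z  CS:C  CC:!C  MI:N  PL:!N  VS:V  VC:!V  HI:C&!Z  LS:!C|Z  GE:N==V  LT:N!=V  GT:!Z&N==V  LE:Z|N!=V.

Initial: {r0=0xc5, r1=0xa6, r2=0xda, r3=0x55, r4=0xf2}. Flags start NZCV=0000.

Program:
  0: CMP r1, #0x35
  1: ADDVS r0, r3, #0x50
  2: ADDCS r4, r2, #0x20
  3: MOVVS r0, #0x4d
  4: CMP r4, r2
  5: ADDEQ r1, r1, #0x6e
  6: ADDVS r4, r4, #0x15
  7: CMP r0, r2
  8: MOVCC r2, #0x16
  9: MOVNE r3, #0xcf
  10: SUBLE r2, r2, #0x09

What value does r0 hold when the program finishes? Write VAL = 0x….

VAL = 0x4d

[0] flags=0011 → (cmp)
[1] flags=0011 VS?T → r0=0xa5
[2] flags=0011 CS?T → r4=0xfa
[3] flags=0011 VS?T → r0=0x4d
[4] flags=0010 → (cmp)
[5] flags=0010 EQ?F → skip
[6] flags=0010 VS?F → skip
[7] flags=0000 → (cmp)
[8] flags=0000 CC?T → r2=0x16
[9] flags=0000 NE?T → r3=0xcf
[10] flags=0000 LE?F → skip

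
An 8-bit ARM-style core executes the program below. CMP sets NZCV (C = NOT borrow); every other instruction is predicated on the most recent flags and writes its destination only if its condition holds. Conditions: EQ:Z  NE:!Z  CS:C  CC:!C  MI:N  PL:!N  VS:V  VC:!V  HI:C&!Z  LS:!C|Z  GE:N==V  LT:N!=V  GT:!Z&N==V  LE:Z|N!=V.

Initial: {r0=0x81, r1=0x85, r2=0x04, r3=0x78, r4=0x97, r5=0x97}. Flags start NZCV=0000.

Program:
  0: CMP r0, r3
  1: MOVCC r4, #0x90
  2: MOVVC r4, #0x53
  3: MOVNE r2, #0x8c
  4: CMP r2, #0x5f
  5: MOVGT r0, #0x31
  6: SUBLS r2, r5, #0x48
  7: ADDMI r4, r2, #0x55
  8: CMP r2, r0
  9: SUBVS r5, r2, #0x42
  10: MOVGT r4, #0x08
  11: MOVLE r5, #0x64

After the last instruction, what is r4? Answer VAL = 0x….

VAL = 0x08

[0] flags=0011 → (cmp)
[1] flags=0011 CC?F → skip
[2] flags=0011 VC?F → skip
[3] flags=0011 NE?T → r2=0x8c
[4] flags=0011 → (cmp)
[5] flags=0011 GT?F → skip
[6] flags=0011 LS?F → skip
[7] flags=0011 MI?F → skip
[8] flags=0010 → (cmp)
[9] flags=0010 VS?F → skip
[10] flags=0010 GT?T → r4=0x08
[11] flags=0010 LE?F → skip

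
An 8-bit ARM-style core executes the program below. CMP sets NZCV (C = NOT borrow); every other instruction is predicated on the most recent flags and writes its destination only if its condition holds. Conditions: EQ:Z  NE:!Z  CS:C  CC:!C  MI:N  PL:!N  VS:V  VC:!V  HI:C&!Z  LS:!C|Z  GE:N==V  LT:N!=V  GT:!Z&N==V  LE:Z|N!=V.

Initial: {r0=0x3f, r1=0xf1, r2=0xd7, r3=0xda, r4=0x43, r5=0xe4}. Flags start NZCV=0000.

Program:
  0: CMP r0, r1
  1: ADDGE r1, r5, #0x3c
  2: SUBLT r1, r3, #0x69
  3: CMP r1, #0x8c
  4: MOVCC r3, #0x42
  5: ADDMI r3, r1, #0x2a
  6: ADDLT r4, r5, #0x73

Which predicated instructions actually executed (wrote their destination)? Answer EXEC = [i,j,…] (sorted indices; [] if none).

0: ✓ CMP  NZCV=0000
1: ✓ ADDGE  r1←0x20
2: · SUBLT
3: ✓ CMP  NZCV=1001
4: ✓ MOVCC  r3←0x42
5: ✓ ADDMI  r3←0x4a
6: · ADDLT

EXEC = [1,4,5]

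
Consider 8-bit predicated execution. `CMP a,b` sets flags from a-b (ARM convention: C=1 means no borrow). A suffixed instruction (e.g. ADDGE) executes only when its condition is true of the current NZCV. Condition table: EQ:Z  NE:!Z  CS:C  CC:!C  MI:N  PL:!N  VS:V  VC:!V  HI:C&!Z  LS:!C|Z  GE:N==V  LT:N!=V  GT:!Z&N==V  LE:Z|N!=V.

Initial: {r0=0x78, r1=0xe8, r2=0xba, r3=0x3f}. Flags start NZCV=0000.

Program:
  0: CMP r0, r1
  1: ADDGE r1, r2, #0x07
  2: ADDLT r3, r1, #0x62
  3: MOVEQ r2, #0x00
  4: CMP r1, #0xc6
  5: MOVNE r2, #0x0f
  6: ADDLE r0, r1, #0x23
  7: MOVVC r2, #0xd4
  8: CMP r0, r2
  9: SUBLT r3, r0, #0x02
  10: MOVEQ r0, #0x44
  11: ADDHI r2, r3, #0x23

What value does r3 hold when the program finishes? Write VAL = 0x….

VAL = 0x3f

0: ✓ CMP  NZCV=1001
1: ✓ ADDGE  r1←0xc1
2: · ADDLT
3: · MOVEQ
4: ✓ CMP  NZCV=1000
5: ✓ MOVNE  r2←0x0f
6: ✓ ADDLE  r0←0xe4
7: ✓ MOVVC  r2←0xd4
8: ✓ CMP  NZCV=0010
9: · SUBLT
10: · MOVEQ
11: ✓ ADDHI  r2←0x62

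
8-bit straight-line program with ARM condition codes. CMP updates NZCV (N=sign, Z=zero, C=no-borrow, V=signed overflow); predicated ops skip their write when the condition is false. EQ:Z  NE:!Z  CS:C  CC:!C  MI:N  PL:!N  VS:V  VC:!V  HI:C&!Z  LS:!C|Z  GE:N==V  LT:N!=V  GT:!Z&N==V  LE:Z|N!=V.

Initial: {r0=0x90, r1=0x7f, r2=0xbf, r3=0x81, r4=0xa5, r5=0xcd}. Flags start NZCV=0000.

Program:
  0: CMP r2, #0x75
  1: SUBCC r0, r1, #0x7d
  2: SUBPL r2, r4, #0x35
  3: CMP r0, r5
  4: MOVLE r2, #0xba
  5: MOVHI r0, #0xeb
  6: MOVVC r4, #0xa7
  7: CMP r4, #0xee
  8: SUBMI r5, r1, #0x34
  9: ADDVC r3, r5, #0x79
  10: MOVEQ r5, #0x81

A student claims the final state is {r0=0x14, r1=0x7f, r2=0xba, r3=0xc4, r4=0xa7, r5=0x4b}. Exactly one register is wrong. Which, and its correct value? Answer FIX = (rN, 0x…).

FIX = (r0, 0x90)

[0] flags=0011 → (cmp)
[1] flags=0011 CC?F → skip
[2] flags=0011 PL?T → r2=0x70
[3] flags=1000 → (cmp)
[4] flags=1000 LE?T → r2=0xba
[5] flags=1000 HI?F → skip
[6] flags=1000 VC?T → r4=0xa7
[7] flags=1000 → (cmp)
[8] flags=1000 MI?T → r5=0x4b
[9] flags=1000 VC?T → r3=0xc4
[10] flags=1000 EQ?F → skip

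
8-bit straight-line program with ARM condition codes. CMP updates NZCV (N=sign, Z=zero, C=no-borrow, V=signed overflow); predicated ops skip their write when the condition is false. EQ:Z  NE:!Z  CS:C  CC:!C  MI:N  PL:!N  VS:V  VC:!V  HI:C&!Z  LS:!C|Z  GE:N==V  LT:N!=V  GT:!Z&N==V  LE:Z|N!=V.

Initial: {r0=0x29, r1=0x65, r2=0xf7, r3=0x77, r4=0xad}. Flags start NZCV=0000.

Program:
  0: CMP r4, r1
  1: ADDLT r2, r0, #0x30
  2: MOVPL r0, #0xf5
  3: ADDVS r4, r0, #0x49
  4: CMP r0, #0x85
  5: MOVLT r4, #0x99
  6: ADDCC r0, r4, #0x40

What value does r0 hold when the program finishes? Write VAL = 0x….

0: ✓ CMP  NZCV=0011
1: ✓ ADDLT  r2←0x59
2: ✓ MOVPL  r0←0xf5
3: ✓ ADDVS  r4←0x3e
4: ✓ CMP  NZCV=0010
5: · MOVLT
6: · ADDCC

VAL = 0xf5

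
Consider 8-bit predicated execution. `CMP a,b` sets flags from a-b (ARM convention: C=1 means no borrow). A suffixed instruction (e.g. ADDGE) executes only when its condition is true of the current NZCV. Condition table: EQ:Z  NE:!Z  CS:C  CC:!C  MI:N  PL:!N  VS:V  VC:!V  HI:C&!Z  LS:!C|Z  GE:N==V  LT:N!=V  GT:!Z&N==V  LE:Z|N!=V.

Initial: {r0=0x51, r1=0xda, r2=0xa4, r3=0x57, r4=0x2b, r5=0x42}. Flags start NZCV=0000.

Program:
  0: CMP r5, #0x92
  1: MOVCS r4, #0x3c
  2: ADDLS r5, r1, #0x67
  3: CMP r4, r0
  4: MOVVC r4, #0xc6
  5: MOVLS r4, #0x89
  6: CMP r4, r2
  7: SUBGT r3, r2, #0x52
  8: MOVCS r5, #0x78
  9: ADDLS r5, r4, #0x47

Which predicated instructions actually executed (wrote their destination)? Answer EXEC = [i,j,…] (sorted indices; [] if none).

0: ✓ CMP  NZCV=1001
1: · MOVCS
2: ✓ ADDLS  r5←0x41
3: ✓ CMP  NZCV=1000
4: ✓ MOVVC  r4←0xc6
5: ✓ MOVLS  r4←0x89
6: ✓ CMP  NZCV=1000
7: · SUBGT
8: · MOVCS
9: ✓ ADDLS  r5←0xd0

EXEC = [2,4,5,9]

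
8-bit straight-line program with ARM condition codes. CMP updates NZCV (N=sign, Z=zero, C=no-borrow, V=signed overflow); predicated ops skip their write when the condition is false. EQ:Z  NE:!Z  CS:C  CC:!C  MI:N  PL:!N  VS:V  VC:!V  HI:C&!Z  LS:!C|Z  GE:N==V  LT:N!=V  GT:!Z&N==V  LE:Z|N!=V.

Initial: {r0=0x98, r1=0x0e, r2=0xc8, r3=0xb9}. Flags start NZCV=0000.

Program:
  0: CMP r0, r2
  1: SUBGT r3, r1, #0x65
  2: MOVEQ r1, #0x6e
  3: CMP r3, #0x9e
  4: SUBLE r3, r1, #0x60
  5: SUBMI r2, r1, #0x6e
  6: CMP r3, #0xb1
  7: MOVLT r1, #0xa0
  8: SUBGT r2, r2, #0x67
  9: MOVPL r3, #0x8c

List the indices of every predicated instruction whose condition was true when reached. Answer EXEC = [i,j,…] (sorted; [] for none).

[0] flags=1000 → (cmp)
[1] flags=1000 GT?F → skip
[2] flags=1000 EQ?F → skip
[3] flags=0010 → (cmp)
[4] flags=0010 LE?F → skip
[5] flags=0010 MI?F → skip
[6] flags=0010 → (cmp)
[7] flags=0010 LT?F → skip
[8] flags=0010 GT?T → r2=0x61
[9] flags=0010 PL?T → r3=0x8c

EXEC = [8,9]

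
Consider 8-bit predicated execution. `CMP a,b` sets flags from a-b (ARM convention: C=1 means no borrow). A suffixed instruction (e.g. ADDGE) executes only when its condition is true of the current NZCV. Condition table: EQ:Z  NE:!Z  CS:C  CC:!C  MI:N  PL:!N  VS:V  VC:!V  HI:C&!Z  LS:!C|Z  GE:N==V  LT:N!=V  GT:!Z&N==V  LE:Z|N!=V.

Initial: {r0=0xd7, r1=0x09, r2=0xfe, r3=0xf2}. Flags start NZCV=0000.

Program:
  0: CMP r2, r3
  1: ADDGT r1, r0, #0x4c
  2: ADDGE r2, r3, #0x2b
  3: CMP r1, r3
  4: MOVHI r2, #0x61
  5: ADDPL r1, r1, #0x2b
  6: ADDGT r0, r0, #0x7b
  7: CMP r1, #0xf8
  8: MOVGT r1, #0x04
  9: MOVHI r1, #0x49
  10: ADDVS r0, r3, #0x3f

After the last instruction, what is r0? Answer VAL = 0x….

[0] flags=0010 → (cmp)
[1] flags=0010 GT?T → r1=0x23
[2] flags=0010 GE?T → r2=0x1d
[3] flags=0000 → (cmp)
[4] flags=0000 HI?F → skip
[5] flags=0000 PL?T → r1=0x4e
[6] flags=0000 GT?T → r0=0x52
[7] flags=0000 → (cmp)
[8] flags=0000 GT?T → r1=0x04
[9] flags=0000 HI?F → skip
[10] flags=0000 VS?F → skip

VAL = 0x52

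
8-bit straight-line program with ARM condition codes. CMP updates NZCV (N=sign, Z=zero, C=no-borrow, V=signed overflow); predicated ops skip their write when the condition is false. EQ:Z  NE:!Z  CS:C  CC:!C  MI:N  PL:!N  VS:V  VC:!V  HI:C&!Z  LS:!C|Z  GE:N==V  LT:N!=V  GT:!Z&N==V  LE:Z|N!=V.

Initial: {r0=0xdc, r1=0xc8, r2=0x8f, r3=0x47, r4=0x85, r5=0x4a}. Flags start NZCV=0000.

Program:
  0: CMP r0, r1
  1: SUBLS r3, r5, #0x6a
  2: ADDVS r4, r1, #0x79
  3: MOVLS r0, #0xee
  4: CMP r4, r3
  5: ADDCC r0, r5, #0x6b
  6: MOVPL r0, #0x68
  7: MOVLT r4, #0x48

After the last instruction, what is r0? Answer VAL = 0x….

VAL = 0x68

[0] flags=0010 → (cmp)
[1] flags=0010 LS?F → skip
[2] flags=0010 VS?F → skip
[3] flags=0010 LS?F → skip
[4] flags=0011 → (cmp)
[5] flags=0011 CC?F → skip
[6] flags=0011 PL?T → r0=0x68
[7] flags=0011 LT?T → r4=0x48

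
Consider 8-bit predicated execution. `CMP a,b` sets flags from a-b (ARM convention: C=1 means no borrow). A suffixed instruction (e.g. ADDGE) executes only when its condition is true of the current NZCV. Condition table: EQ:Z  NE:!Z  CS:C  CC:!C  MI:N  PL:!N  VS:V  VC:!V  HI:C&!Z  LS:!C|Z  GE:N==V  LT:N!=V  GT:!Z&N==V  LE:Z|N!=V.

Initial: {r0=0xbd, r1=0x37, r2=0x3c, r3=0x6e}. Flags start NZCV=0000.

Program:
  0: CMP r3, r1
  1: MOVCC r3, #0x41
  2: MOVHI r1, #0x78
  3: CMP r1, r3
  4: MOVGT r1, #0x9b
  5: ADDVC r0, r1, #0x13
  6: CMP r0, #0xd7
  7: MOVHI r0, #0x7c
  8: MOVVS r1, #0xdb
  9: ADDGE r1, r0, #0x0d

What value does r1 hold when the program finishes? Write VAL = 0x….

VAL = 0x9b

[0] flags=0010 → (cmp)
[1] flags=0010 CC?F → skip
[2] flags=0010 HI?T → r1=0x78
[3] flags=0010 → (cmp)
[4] flags=0010 GT?T → r1=0x9b
[5] flags=0010 VC?T → r0=0xae
[6] flags=1000 → (cmp)
[7] flags=1000 HI?F → skip
[8] flags=1000 VS?F → skip
[9] flags=1000 GE?F → skip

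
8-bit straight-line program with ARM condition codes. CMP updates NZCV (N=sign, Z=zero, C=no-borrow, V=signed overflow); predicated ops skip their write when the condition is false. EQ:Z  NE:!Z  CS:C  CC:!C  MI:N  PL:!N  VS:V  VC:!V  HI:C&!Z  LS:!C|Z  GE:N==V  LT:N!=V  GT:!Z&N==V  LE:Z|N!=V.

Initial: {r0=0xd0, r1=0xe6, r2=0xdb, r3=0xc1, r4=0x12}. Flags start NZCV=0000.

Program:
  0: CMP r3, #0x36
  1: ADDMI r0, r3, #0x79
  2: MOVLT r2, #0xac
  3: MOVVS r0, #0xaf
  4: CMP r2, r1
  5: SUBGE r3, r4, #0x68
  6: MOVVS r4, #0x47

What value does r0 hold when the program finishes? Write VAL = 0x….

[0] flags=1010 → (cmp)
[1] flags=1010 MI?T → r0=0x3a
[2] flags=1010 LT?T → r2=0xac
[3] flags=1010 VS?F → skip
[4] flags=1000 → (cmp)
[5] flags=1000 GE?F → skip
[6] flags=1000 VS?F → skip

VAL = 0x3a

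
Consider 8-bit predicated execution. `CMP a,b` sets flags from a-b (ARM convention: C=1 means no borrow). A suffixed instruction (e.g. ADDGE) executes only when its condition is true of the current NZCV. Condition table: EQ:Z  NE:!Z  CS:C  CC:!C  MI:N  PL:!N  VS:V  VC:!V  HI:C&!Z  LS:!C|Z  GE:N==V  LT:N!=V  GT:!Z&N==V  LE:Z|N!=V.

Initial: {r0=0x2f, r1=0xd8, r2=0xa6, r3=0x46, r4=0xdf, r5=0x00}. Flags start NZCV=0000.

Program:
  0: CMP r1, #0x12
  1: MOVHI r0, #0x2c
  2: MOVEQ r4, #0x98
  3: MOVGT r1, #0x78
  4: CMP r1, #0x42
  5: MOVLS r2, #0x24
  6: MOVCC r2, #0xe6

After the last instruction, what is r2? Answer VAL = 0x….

VAL = 0xa6

[0] flags=1010 → (cmp)
[1] flags=1010 HI?T → r0=0x2c
[2] flags=1010 EQ?F → skip
[3] flags=1010 GT?F → skip
[4] flags=1010 → (cmp)
[5] flags=1010 LS?F → skip
[6] flags=1010 CC?F → skip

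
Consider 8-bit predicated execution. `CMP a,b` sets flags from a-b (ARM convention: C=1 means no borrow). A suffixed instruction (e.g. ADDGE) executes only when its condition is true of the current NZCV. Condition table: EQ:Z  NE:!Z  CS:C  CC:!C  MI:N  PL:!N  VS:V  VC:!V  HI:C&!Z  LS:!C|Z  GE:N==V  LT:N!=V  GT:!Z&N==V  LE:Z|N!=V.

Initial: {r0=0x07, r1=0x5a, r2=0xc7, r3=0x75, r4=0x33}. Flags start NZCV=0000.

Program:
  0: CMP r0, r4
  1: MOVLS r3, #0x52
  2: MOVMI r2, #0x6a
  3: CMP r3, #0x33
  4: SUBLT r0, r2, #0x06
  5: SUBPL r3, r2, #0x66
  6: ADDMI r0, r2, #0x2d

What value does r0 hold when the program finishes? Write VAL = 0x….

[0] flags=1000 → (cmp)
[1] flags=1000 LS?T → r3=0x52
[2] flags=1000 MI?T → r2=0x6a
[3] flags=0010 → (cmp)
[4] flags=0010 LT?F → skip
[5] flags=0010 PL?T → r3=0x04
[6] flags=0010 MI?F → skip

VAL = 0x07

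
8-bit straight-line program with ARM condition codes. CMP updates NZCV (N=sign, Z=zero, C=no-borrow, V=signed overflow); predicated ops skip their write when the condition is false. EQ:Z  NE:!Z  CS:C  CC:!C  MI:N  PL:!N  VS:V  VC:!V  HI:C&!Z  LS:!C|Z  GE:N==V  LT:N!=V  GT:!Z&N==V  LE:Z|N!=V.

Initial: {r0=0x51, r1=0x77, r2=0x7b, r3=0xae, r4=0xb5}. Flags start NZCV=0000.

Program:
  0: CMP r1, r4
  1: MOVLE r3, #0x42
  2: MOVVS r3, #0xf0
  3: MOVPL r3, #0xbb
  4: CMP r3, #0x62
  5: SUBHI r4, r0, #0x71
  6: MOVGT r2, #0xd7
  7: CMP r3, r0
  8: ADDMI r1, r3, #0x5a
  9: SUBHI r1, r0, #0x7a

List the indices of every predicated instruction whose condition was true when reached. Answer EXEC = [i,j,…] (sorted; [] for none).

EXEC = [2,5,8,9]

[0] flags=1001 → (cmp)
[1] flags=1001 LE?F → skip
[2] flags=1001 VS?T → r3=0xf0
[3] flags=1001 PL?F → skip
[4] flags=1010 → (cmp)
[5] flags=1010 HI?T → r4=0xe0
[6] flags=1010 GT?F → skip
[7] flags=1010 → (cmp)
[8] flags=1010 MI?T → r1=0x4a
[9] flags=1010 HI?T → r1=0xd7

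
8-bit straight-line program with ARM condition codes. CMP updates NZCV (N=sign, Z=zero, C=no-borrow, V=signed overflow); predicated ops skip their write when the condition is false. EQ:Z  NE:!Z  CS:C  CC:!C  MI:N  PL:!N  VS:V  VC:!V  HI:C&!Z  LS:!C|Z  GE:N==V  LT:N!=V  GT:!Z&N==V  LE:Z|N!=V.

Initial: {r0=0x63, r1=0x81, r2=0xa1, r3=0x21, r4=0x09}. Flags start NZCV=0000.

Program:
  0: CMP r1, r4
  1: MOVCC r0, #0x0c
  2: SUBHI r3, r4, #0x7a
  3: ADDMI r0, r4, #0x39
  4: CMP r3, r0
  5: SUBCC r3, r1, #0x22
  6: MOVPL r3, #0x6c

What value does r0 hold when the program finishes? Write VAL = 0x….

VAL = 0x63

0: ✓ CMP  NZCV=0011
1: · MOVCC
2: ✓ SUBHI  r3←0x8f
3: · ADDMI
4: ✓ CMP  NZCV=0011
5: · SUBCC
6: ✓ MOVPL  r3←0x6c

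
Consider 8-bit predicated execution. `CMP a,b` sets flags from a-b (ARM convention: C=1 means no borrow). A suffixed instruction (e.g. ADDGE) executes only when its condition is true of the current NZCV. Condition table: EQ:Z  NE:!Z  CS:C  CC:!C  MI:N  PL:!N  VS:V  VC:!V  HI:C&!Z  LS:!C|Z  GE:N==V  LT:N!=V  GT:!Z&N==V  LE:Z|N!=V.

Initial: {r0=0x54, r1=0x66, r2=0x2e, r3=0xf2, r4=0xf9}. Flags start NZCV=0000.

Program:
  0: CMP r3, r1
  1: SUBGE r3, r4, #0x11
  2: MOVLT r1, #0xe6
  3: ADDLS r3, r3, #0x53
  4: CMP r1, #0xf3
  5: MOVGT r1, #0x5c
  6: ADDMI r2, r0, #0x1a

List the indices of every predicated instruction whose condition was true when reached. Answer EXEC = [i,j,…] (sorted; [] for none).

EXEC = [2,6]

[0] flags=1010 → (cmp)
[1] flags=1010 GE?F → skip
[2] flags=1010 LT?T → r1=0xe6
[3] flags=1010 LS?F → skip
[4] flags=1000 → (cmp)
[5] flags=1000 GT?F → skip
[6] flags=1000 MI?T → r2=0x6e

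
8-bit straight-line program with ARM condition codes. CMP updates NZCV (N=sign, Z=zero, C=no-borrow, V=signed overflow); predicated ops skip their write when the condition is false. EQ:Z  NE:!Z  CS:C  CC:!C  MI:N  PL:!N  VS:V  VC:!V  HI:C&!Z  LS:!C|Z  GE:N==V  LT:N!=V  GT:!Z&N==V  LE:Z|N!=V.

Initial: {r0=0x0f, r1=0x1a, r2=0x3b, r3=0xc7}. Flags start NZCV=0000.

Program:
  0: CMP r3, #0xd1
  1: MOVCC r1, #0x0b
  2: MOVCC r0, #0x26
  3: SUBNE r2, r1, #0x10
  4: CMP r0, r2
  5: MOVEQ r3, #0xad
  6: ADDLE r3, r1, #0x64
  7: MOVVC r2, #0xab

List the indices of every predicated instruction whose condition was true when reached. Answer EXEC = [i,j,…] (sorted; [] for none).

0: ✓ CMP  NZCV=1000
1: ✓ MOVCC  r1←0x0b
2: ✓ MOVCC  r0←0x26
3: ✓ SUBNE  r2←0xfb
4: ✓ CMP  NZCV=0000
5: · MOVEQ
6: · ADDLE
7: ✓ MOVVC  r2←0xab

EXEC = [1,2,3,7]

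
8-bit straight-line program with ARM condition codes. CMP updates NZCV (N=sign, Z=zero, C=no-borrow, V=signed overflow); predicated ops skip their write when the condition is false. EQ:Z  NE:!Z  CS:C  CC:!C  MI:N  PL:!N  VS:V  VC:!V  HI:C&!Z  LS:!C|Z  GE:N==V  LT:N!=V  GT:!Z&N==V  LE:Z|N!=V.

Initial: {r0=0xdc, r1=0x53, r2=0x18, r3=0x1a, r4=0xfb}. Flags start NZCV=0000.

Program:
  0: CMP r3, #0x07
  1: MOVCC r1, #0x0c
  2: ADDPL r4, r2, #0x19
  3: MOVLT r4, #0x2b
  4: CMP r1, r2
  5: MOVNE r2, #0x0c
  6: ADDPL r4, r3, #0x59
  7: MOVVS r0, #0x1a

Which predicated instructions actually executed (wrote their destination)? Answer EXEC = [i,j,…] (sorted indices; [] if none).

EXEC = [2,5,6]

[0] flags=0010 → (cmp)
[1] flags=0010 CC?F → skip
[2] flags=0010 PL?T → r4=0x31
[3] flags=0010 LT?F → skip
[4] flags=0010 → (cmp)
[5] flags=0010 NE?T → r2=0x0c
[6] flags=0010 PL?T → r4=0x73
[7] flags=0010 VS?F → skip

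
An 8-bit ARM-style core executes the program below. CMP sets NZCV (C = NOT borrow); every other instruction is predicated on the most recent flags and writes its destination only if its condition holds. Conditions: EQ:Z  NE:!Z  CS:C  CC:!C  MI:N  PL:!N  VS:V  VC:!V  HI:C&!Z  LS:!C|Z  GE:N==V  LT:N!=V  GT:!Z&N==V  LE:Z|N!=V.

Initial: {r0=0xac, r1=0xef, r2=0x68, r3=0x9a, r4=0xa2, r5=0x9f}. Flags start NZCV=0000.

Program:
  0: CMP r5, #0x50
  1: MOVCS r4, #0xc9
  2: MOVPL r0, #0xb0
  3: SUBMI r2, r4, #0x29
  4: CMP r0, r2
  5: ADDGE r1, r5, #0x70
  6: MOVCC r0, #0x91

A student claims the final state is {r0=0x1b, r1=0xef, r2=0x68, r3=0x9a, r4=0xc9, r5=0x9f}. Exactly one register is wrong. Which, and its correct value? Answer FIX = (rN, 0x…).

FIX = (r0, 0xb0)

[0] flags=0011 → (cmp)
[1] flags=0011 CS?T → r4=0xc9
[2] flags=0011 PL?T → r0=0xb0
[3] flags=0011 MI?F → skip
[4] flags=0011 → (cmp)
[5] flags=0011 GE?F → skip
[6] flags=0011 CC?F → skip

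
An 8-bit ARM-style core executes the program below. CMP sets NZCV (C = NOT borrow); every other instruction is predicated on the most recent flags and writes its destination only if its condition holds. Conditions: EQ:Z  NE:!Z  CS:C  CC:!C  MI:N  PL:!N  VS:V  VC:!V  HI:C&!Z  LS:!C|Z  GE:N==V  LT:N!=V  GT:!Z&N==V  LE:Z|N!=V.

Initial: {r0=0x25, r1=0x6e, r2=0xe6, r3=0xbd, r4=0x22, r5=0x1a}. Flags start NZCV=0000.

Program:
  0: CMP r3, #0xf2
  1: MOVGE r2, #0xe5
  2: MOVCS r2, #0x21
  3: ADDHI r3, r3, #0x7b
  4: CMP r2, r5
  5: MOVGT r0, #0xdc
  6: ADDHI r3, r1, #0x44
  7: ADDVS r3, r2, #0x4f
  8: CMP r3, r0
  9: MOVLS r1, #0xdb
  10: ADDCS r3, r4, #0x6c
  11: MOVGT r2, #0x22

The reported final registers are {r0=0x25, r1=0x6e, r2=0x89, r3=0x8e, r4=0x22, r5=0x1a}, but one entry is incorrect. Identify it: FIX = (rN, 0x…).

[0] flags=1000 → (cmp)
[1] flags=1000 GE?F → skip
[2] flags=1000 CS?F → skip
[3] flags=1000 HI?F → skip
[4] flags=1010 → (cmp)
[5] flags=1010 GT?F → skip
[6] flags=1010 HI?T → r3=0xb2
[7] flags=1010 VS?F → skip
[8] flags=1010 → (cmp)
[9] flags=1010 LS?F → skip
[10] flags=1010 CS?T → r3=0x8e
[11] flags=1010 GT?F → skip

FIX = (r2, 0xe6)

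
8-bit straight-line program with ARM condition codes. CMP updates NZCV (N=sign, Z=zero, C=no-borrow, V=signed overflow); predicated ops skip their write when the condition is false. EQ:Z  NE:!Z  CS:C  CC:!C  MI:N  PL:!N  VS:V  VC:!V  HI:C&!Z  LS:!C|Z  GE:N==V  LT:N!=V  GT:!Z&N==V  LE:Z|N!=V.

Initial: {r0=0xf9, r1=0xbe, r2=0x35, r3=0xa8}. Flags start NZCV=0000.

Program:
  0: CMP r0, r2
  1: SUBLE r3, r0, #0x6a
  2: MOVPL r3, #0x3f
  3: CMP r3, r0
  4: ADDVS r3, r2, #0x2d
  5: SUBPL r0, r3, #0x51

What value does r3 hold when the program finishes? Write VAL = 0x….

VAL = 0x8f

[0] flags=1010 → (cmp)
[1] flags=1010 LE?T → r3=0x8f
[2] flags=1010 PL?F → skip
[3] flags=1000 → (cmp)
[4] flags=1000 VS?F → skip
[5] flags=1000 PL?F → skip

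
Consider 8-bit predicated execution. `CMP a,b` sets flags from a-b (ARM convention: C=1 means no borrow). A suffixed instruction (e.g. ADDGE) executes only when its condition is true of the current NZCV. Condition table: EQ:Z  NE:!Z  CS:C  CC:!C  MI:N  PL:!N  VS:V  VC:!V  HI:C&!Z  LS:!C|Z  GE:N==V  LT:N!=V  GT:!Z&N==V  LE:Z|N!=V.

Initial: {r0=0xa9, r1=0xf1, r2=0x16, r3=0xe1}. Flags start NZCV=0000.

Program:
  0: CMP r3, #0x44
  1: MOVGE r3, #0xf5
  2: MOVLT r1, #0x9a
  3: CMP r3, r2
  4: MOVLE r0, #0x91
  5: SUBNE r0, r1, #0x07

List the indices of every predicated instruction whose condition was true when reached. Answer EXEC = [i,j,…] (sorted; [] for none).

[0] flags=1010 → (cmp)
[1] flags=1010 GE?F → skip
[2] flags=1010 LT?T → r1=0x9a
[3] flags=1010 → (cmp)
[4] flags=1010 LE?T → r0=0x91
[5] flags=1010 NE?T → r0=0x93

EXEC = [2,4,5]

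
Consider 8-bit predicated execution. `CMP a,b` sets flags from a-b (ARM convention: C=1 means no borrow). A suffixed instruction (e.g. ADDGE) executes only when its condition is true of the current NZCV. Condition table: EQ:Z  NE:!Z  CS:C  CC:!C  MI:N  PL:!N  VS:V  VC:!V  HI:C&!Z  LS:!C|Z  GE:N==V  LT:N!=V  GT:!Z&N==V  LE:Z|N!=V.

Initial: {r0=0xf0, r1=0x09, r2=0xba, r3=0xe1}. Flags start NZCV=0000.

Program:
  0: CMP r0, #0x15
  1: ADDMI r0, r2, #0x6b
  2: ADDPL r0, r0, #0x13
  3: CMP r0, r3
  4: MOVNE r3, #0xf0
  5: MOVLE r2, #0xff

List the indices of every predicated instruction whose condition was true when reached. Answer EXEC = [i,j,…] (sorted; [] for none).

[0] flags=1010 → (cmp)
[1] flags=1010 MI?T → r0=0x25
[2] flags=1010 PL?F → skip
[3] flags=0000 → (cmp)
[4] flags=0000 NE?T → r3=0xf0
[5] flags=0000 LE?F → skip

EXEC = [1,4]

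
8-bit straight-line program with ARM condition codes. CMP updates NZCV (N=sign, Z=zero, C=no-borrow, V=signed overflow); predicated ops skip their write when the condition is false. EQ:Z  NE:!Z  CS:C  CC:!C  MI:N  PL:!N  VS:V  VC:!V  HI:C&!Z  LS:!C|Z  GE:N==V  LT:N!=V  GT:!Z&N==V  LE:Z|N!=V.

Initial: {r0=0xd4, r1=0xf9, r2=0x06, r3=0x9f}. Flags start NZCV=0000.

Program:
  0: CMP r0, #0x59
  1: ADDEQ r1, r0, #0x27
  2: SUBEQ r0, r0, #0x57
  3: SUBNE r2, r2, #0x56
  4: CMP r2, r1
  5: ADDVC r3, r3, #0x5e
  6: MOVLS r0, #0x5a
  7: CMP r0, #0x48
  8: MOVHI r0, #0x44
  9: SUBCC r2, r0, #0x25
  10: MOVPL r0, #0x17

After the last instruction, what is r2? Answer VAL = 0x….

0: ✓ CMP  NZCV=0011
1: · ADDEQ
2: · SUBEQ
3: ✓ SUBNE  r2←0xb0
4: ✓ CMP  NZCV=1000
5: ✓ ADDVC  r3←0xfd
6: ✓ MOVLS  r0←0x5a
7: ✓ CMP  NZCV=0010
8: ✓ MOVHI  r0←0x44
9: · SUBCC
10: ✓ MOVPL  r0←0x17

VAL = 0xb0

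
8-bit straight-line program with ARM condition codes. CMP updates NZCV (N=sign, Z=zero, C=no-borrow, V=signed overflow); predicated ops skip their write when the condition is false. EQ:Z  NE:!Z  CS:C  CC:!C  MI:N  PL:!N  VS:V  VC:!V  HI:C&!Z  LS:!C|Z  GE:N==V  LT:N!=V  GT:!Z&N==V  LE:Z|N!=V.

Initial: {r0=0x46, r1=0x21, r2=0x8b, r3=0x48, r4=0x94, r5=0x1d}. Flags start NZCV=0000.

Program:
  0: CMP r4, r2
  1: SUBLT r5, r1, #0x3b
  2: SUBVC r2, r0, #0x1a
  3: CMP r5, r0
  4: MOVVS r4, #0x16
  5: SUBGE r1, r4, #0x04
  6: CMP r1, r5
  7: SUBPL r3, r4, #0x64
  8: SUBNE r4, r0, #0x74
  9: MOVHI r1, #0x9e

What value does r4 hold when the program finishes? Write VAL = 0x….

0: ✓ CMP  NZCV=0010
1: · SUBLT
2: ✓ SUBVC  r2←0x2c
3: ✓ CMP  NZCV=1000
4: · MOVVS
5: · SUBGE
6: ✓ CMP  NZCV=0010
7: ✓ SUBPL  r3←0x30
8: ✓ SUBNE  r4←0xd2
9: ✓ MOVHI  r1←0x9e

VAL = 0xd2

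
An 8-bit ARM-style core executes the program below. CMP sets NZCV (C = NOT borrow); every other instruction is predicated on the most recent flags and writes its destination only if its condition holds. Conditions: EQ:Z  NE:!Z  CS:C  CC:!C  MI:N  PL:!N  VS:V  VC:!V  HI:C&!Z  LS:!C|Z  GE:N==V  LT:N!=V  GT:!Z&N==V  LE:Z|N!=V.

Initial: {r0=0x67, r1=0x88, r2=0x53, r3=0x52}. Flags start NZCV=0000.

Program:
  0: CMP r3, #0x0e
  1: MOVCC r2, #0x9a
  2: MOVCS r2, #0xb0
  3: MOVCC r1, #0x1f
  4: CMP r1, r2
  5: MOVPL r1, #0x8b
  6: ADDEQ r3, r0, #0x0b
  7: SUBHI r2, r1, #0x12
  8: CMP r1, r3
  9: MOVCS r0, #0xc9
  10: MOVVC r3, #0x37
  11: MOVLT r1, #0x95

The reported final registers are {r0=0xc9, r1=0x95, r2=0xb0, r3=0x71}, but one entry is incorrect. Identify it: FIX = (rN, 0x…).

FIX = (r3, 0x52)

[0] flags=0010 → (cmp)
[1] flags=0010 CC?F → skip
[2] flags=0010 CS?T → r2=0xb0
[3] flags=0010 CC?F → skip
[4] flags=1000 → (cmp)
[5] flags=1000 PL?F → skip
[6] flags=1000 EQ?F → skip
[7] flags=1000 HI?F → skip
[8] flags=0011 → (cmp)
[9] flags=0011 CS?T → r0=0xc9
[10] flags=0011 VC?F → skip
[11] flags=0011 LT?T → r1=0x95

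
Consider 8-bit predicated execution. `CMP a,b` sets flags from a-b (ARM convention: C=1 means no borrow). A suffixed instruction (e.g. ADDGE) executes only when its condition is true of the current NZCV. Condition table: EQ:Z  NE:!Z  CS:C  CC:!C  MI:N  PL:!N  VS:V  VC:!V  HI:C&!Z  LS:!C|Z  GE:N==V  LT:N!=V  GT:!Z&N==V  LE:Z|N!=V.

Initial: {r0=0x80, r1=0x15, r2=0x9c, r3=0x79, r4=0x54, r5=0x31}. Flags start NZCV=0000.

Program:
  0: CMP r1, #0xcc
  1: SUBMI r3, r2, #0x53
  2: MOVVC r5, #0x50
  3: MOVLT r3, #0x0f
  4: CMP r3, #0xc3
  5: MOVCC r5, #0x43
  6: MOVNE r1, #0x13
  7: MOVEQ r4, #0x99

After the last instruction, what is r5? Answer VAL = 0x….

0: ✓ CMP  NZCV=0000
1: · SUBMI
2: ✓ MOVVC  r5←0x50
3: · MOVLT
4: ✓ CMP  NZCV=1001
5: ✓ MOVCC  r5←0x43
6: ✓ MOVNE  r1←0x13
7: · MOVEQ

VAL = 0x43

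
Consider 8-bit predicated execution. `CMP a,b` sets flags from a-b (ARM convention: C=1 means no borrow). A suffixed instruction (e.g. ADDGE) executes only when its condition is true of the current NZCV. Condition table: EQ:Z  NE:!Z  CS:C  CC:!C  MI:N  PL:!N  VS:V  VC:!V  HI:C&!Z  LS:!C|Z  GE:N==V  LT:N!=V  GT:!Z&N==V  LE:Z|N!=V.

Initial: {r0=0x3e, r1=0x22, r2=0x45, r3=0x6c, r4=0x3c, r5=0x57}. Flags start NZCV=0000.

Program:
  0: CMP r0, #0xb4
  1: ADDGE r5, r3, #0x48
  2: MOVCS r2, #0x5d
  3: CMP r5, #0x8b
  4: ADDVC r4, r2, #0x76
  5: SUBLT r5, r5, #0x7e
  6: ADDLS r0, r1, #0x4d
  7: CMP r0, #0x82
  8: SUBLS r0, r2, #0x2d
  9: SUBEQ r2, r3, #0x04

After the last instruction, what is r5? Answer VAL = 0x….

VAL = 0xb4

0: ✓ CMP  NZCV=1001
1: ✓ ADDGE  r5←0xb4
2: · MOVCS
3: ✓ CMP  NZCV=0010
4: ✓ ADDVC  r4←0xbb
5: · SUBLT
6: · ADDLS
7: ✓ CMP  NZCV=1001
8: ✓ SUBLS  r0←0x18
9: · SUBEQ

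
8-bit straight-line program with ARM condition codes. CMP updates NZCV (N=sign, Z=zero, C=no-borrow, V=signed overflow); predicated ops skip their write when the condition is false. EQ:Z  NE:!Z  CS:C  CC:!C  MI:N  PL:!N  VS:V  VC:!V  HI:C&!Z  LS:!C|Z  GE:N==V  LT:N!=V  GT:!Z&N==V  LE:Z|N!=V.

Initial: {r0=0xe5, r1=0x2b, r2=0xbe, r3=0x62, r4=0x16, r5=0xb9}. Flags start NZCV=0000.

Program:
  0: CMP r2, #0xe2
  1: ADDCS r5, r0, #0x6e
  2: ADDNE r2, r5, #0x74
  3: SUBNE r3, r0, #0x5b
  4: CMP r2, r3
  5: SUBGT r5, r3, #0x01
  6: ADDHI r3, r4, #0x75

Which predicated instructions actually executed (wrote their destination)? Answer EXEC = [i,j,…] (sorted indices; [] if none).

EXEC = [2,3,5]

[0] flags=1000 → (cmp)
[1] flags=1000 CS?F → skip
[2] flags=1000 NE?T → r2=0x2d
[3] flags=1000 NE?T → r3=0x8a
[4] flags=1001 → (cmp)
[5] flags=1001 GT?T → r5=0x89
[6] flags=1001 HI?F → skip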